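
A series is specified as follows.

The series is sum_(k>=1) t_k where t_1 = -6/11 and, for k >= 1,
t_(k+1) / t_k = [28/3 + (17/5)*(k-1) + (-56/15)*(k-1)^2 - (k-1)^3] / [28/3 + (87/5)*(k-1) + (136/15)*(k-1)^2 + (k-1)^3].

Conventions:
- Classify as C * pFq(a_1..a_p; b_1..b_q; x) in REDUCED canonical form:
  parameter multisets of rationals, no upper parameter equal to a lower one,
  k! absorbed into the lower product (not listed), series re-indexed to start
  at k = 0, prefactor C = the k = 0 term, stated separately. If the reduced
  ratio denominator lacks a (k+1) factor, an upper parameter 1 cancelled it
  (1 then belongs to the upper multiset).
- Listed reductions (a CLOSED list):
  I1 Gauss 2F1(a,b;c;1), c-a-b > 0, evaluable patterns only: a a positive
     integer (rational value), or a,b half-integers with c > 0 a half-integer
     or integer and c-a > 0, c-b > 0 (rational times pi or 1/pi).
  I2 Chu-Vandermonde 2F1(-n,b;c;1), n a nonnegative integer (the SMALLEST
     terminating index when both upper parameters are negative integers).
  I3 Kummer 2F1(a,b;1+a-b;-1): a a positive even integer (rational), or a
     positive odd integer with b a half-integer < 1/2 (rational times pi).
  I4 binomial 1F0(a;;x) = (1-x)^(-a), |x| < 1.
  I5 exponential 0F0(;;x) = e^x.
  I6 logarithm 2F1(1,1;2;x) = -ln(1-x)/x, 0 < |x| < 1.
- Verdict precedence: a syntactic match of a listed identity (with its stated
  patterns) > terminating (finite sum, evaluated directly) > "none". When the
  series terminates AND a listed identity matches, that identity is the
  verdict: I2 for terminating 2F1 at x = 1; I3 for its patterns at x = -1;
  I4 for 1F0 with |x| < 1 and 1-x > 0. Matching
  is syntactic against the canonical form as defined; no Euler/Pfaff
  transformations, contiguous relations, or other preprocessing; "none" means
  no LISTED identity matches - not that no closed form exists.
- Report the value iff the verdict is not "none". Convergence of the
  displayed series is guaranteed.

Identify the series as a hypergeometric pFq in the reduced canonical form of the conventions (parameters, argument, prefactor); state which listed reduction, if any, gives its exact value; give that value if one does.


With C = -6/11: the canonical form is 2F1(-5/3, 4; 20/3; -1). Verdict: Kummer (I3) fires (x = -1; c = 20/3 equals 1+a-b for upper {-5/3, 4}: listed pattern). Exact value: -119/99.

Structural cue: with t_0 = -6/11, the parameter 7/5 appears in both the upper and lower lists and cancels.
Term ratio: r(k) = (-1) * (k-5/3) (k+4) / [(k+20/3) (k+1)] - poly over poly, x = (-1) from leading terms; C = -6/11 at k = 0.


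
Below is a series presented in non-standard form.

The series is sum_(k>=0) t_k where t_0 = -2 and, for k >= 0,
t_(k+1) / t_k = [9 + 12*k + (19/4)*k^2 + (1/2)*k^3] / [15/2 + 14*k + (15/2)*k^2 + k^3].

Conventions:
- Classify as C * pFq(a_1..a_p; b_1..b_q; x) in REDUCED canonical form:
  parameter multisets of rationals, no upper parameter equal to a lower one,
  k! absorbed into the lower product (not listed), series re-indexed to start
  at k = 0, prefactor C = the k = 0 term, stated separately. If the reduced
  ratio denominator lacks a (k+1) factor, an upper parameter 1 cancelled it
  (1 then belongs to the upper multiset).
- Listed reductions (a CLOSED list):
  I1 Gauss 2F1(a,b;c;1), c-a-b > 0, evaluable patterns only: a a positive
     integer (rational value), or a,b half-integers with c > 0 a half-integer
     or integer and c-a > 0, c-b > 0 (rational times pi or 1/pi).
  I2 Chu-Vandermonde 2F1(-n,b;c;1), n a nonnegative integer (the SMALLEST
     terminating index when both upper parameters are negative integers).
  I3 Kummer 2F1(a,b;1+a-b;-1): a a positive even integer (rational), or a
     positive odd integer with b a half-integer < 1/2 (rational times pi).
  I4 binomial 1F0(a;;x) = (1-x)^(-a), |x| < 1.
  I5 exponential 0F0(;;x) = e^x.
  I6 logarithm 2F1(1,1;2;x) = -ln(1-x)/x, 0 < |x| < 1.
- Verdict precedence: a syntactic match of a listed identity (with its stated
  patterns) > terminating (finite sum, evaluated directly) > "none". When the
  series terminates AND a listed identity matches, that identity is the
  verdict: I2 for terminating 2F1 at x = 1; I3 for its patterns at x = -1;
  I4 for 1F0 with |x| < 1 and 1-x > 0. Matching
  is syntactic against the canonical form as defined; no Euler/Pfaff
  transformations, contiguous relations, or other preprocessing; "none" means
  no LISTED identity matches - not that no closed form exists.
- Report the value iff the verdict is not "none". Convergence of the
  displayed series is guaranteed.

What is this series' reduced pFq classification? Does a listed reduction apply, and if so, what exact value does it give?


Canonical form: C = -2 times 2F1 with upper {2, 6}, lower {5}, x = 1/2. Verdict: none - this 2F1 at x = 1/2 matches no listed pattern, and upper {2, 6} holds no stopper.

First insight: t_0 being -2, roots of the ratio polynomials (C = -2, x = 1/2) are the negated parameters.
Step ratio: r(k) = (1/2) * (k+2) (k+6) / [(k+5) (k+1)] - rational; roots negated = parameters, x = (1/2), C = -2.


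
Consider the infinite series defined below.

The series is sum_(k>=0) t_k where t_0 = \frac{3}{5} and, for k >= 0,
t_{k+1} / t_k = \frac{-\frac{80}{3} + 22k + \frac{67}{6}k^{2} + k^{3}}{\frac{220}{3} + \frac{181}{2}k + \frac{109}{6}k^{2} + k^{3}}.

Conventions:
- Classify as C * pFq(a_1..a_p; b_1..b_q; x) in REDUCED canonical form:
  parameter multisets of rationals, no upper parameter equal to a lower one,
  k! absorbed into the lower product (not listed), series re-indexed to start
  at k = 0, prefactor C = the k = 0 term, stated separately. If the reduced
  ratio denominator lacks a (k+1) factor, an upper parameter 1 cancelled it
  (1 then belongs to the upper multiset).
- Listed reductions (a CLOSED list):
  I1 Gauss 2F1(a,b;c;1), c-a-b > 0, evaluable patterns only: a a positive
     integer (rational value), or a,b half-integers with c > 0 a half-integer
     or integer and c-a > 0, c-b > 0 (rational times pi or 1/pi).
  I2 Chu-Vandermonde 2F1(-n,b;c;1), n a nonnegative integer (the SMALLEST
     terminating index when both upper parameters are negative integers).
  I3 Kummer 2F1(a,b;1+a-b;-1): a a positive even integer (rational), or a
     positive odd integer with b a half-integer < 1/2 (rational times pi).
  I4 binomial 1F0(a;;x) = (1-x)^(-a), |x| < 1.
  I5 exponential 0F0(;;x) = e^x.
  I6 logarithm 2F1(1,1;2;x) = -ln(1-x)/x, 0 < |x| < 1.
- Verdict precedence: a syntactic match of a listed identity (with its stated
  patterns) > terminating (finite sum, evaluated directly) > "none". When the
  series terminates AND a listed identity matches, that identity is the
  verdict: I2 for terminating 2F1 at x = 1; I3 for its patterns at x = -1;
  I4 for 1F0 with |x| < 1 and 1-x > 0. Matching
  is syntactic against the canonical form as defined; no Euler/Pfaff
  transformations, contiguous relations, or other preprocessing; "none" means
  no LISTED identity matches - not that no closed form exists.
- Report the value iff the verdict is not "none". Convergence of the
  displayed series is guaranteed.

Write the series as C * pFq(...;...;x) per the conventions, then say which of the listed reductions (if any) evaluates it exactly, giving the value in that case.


The series (x = 1) is 2F1: upper {-\frac{5}{6}, 4}, lower {\frac{55}{6}}, prefactor \frac{3}{5}. Verdict: the Gauss summation I1 matches (x = 1: the Gamma ratio telescopes since c-a-b = 6 > 0 and a = 4 in Z>0). Sum: \frac{345247}{933120}.

Key observation: x = 1 and the parameter 8 appears in both the upper and lower lists and cancels.
Ratio: r(k) = 1 * (k-\frac{5}{6}) (k+4) / [(k+\frac{55}{6}) (k+1)] - rational; roots negated = parameters, x = 1, C = \frac{3}{5}.


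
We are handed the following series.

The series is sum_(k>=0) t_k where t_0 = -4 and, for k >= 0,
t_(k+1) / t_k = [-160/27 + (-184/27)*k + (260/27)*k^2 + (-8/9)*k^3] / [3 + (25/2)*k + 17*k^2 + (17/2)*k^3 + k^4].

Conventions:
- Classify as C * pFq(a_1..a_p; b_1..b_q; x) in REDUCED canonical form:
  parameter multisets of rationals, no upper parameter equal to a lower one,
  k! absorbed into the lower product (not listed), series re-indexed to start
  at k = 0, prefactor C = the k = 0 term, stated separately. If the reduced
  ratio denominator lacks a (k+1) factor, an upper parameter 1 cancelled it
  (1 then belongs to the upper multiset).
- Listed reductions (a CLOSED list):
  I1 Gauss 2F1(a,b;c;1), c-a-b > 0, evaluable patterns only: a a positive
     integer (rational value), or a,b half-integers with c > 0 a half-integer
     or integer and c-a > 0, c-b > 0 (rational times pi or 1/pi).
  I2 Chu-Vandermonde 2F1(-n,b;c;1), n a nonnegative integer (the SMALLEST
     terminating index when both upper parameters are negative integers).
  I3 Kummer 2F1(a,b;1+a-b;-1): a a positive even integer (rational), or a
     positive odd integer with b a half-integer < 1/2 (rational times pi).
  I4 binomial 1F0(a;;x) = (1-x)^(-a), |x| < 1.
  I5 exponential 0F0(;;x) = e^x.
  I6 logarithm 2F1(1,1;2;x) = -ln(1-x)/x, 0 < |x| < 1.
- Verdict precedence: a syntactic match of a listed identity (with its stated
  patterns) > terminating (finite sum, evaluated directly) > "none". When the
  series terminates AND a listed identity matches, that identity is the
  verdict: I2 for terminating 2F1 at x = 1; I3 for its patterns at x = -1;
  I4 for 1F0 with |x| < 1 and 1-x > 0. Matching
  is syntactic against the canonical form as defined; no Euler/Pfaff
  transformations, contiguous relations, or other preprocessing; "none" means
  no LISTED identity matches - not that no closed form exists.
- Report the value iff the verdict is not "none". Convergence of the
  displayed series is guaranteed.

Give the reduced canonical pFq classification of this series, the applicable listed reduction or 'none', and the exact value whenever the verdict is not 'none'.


Canonical form: C = -4 times 2F2 with upper {-10, -4/3}, lower {1, 6}, x = -8/9. Verdict: terminating. (-10)_k vanishes past k = 10, leaving a 11-term sum, computed directly. Hence: 28538318274871429778044/9219562973118171007425.

The tell: from the first term -4: the expanded ratio factors over Q; C = -4, x = -8/9, roots give parameters.
Consecutive-term ratio: r(k) = (-8/9) * (k-10) (k-4/3) / [(k+1) (k+6) (k+1)] - poly over poly, x = (-8/9) from leading terms; C = -4 at k = 0.


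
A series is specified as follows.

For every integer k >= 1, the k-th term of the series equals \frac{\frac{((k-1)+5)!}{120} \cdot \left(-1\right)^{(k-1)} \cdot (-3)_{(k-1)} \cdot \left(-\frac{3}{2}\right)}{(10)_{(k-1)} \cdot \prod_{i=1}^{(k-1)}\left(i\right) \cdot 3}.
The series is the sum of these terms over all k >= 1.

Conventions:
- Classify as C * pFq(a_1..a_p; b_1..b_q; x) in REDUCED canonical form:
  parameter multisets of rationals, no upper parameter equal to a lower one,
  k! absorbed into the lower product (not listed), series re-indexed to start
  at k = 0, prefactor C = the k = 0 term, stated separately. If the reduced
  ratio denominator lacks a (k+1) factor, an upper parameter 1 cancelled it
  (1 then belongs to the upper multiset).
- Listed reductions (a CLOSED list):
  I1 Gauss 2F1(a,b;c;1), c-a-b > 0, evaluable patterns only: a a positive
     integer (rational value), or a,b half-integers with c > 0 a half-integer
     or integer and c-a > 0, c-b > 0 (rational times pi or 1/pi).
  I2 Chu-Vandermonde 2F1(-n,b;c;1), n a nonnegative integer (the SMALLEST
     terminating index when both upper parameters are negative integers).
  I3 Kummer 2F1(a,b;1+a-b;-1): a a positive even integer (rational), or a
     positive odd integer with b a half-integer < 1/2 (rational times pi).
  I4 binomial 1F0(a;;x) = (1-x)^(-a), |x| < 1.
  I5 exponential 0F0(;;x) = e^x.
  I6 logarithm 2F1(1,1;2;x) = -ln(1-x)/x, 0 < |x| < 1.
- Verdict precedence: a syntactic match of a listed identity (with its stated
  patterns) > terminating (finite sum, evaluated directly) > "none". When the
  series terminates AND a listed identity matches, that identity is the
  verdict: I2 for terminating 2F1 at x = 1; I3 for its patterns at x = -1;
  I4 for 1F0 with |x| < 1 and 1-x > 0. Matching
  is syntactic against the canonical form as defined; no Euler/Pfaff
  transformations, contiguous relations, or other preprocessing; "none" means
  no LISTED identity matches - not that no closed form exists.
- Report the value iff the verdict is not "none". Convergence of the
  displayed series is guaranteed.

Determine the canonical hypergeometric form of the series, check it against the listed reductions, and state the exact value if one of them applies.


The series (x = -1) is 2F1: upper {-3, 6}, lower {10}, prefactor -\frac{1}{2}. Verdict at x = -1: Kummer (I3) matches (x = -1; c = 10 equals 1+a-b for upper {-3, 6}: listed pattern). Hence: -\frac{21}{10}.

Structural cue: t_0 being -\frac{1}{2}, the product of the first k integers (prefactor -1/2) is k!.
Ratio: r(k) = -1 * (k-3) (k+6) / [(k+10) (k+1)] ; factor over Q: parameters, x = -1, and C = -\frac{1}{2}.


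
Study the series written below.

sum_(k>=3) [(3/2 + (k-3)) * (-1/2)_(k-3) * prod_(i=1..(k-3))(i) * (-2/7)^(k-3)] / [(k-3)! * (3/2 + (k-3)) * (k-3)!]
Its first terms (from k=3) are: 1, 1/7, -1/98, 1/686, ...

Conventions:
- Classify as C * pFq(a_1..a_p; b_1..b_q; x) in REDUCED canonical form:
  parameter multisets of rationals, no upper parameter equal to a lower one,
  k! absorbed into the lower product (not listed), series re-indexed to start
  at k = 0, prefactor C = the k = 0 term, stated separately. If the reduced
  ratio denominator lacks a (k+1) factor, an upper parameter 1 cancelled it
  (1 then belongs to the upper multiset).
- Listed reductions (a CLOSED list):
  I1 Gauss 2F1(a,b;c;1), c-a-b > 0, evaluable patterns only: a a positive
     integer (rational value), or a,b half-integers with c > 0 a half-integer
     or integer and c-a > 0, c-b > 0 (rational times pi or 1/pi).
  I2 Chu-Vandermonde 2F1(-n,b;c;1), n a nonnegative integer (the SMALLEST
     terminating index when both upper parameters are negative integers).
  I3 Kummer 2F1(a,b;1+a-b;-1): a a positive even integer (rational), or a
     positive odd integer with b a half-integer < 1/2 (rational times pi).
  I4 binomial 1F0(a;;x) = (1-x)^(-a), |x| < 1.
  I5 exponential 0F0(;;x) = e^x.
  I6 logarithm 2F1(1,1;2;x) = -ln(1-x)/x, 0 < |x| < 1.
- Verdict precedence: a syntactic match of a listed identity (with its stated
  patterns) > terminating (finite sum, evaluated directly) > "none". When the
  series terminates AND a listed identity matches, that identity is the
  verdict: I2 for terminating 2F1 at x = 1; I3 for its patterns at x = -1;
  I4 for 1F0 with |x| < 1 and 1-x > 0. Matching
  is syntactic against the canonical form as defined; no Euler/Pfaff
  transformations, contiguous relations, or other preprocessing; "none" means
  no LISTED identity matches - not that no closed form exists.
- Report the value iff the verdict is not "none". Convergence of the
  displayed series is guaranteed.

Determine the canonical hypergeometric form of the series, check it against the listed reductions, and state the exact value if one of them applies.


x = -2/7 here; the reduced form reads 1F0, upper {-1/2}, lower {-}, C = 1. Verdict: binomial (I4) matches (the 1F0 binomial series: exponent 1/2, x = -2/7). Exact value: (9/7)^(1/2).

Structural cue: x = (-2/7) and the factor k + 3/2 cancels (top and bottom), leaving C = 1.
Step ratio: r(k) = (-2/7) * (k-1/2) / [(k+1)] - rational in k, leading ratio (-2/7); with t_0 = 1, classification follows.


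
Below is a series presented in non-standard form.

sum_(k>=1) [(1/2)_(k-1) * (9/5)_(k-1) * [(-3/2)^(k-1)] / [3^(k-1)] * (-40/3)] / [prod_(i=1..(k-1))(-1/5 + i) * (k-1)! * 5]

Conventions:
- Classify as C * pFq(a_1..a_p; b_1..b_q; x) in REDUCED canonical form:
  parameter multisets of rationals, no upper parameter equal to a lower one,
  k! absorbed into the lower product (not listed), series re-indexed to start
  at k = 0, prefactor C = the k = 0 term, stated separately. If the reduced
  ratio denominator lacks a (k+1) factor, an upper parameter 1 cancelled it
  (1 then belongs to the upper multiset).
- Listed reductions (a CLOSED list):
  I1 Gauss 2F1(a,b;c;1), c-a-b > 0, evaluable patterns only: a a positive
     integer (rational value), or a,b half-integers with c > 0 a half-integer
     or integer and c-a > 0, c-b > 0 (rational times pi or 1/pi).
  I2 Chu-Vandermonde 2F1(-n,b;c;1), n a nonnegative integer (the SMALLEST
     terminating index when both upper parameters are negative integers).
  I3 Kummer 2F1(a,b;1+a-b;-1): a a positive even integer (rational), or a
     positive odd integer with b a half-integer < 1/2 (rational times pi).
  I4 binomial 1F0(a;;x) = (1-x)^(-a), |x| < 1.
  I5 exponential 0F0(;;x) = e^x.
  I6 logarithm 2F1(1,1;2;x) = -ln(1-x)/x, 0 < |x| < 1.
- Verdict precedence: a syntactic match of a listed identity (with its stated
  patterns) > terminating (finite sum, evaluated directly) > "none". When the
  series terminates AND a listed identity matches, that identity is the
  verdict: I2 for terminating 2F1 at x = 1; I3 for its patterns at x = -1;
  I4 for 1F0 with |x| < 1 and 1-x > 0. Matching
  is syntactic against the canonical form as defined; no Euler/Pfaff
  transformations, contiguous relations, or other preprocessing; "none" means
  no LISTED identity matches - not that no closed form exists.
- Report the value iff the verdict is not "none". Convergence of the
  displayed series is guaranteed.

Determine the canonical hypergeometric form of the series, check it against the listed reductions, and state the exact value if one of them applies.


At argument -1/2: a 2F1 with upper {1/2, 9/5}, lower {4/5}, scaled by C = -8/3. Verdict: none (x = -1/2): each listed identity misses the multisets {1/2, 9/5} ; {4/5}.

First insight: from the first term -8/3: the two k-th powers (C = -8/3, x = -1/2) combine into one argument.
Consecutive-term ratio: r(k) = (-1/2) * (k+1/2) (k+9/5) / [(k+4/5) (k+1)] - rational in k, leading ratio (-1/2); with t_0 = -8/3, classification follows.


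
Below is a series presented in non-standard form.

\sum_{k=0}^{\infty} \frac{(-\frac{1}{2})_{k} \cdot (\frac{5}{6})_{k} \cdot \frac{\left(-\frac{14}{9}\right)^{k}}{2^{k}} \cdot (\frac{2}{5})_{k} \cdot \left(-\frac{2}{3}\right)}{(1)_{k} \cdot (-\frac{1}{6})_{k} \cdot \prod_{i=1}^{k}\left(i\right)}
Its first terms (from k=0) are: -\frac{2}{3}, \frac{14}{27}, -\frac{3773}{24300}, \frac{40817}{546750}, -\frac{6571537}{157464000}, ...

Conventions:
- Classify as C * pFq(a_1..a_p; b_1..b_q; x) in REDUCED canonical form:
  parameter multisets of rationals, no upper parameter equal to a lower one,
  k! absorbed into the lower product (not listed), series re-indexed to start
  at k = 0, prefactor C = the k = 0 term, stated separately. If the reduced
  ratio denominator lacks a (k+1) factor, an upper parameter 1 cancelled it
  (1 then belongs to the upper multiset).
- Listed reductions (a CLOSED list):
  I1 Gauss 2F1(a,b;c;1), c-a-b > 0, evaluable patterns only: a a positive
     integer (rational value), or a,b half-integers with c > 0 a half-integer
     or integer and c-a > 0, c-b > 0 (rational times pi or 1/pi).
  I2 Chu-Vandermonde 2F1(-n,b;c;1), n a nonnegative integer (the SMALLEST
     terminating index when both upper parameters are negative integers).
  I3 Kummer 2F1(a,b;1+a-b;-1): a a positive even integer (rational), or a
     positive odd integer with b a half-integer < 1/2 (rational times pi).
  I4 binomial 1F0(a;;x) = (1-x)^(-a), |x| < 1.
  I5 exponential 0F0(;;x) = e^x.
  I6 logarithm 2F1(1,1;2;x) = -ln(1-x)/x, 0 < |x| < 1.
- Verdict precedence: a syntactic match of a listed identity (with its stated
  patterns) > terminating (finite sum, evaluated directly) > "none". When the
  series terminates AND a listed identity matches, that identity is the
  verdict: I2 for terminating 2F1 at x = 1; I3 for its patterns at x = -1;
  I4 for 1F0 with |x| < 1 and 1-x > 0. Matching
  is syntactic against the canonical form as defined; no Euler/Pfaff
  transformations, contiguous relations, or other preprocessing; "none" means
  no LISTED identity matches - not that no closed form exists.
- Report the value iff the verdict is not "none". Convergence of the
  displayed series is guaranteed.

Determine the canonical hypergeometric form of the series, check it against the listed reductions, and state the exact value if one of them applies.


First insight: x = -\frac{7}{9} and (1)_k (C = -2/3, x = -7/9) is k! itself.
Consecutive-term ratio: r(k) = -\frac{7}{9} * (k-\frac{1}{2}) (k+\frac{2}{5}) (k+\frac{5}{6}) / [(k-\frac{1}{6}) (k+1) (k+1)] - rational in k, leading ratio -\frac{7}{9}; with t_0 = -\frac{2}{3}, classification follows.

Canonical form: C = -\frac{2}{3} times 3F2 with upper {-\frac{1}{2}, \frac{2}{5}, \frac{5}{6}}, lower {-\frac{1}{6}, 1}, x = -\frac{7}{9}. Verdict: none - this 3F2 at x = -\frac{7}{9} matches no listed pattern, and upper {-\frac{1}{2}, \frac{2}{5}, \frac{5}{6}} holds no stopper.


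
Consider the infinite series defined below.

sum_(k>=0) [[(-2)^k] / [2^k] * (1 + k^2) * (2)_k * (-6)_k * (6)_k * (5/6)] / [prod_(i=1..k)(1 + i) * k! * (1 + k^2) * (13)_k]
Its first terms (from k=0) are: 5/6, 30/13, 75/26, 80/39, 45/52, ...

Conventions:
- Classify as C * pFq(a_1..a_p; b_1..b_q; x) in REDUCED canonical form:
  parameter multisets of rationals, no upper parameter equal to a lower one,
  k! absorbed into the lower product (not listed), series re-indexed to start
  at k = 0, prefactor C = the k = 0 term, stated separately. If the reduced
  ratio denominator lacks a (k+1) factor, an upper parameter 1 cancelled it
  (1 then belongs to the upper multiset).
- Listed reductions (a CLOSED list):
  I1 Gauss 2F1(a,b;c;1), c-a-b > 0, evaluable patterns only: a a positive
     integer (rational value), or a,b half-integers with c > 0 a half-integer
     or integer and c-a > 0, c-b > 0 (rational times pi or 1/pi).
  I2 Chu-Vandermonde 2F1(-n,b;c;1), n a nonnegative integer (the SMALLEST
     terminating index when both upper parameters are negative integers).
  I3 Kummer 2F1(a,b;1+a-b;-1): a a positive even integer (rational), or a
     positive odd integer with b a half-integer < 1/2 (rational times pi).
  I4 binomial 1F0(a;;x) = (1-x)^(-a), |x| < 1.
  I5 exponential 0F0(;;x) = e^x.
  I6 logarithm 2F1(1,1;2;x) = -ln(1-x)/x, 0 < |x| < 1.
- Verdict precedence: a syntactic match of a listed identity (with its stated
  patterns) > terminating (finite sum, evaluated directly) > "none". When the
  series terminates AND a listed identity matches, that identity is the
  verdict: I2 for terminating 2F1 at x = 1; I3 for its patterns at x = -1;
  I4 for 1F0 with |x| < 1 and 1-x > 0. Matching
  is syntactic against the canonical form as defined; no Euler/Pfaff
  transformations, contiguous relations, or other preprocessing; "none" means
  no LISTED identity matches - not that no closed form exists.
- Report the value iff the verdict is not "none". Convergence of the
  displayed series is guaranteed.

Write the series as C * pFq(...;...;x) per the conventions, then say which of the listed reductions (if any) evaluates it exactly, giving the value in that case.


This is 5/6 * 2F1(-6, 6; 13; -1) in reduced canonical form. Verdict: this is Kummer's theorem (I3) (x = -1; c = 13 equals 1+a-b for upper {-6, 6}: listed pattern). Value: 55/6.

Key step: t_0 being 5/6, the factor k^2 + 1 cancels (top and bottom), leaving prefactor 5/6.
Ratio: r(k) = (-1) * (k-6) (k+6) / [(k+13) (k+1)] - rational; roots negated = parameters, x = (-1), C = 5/6.


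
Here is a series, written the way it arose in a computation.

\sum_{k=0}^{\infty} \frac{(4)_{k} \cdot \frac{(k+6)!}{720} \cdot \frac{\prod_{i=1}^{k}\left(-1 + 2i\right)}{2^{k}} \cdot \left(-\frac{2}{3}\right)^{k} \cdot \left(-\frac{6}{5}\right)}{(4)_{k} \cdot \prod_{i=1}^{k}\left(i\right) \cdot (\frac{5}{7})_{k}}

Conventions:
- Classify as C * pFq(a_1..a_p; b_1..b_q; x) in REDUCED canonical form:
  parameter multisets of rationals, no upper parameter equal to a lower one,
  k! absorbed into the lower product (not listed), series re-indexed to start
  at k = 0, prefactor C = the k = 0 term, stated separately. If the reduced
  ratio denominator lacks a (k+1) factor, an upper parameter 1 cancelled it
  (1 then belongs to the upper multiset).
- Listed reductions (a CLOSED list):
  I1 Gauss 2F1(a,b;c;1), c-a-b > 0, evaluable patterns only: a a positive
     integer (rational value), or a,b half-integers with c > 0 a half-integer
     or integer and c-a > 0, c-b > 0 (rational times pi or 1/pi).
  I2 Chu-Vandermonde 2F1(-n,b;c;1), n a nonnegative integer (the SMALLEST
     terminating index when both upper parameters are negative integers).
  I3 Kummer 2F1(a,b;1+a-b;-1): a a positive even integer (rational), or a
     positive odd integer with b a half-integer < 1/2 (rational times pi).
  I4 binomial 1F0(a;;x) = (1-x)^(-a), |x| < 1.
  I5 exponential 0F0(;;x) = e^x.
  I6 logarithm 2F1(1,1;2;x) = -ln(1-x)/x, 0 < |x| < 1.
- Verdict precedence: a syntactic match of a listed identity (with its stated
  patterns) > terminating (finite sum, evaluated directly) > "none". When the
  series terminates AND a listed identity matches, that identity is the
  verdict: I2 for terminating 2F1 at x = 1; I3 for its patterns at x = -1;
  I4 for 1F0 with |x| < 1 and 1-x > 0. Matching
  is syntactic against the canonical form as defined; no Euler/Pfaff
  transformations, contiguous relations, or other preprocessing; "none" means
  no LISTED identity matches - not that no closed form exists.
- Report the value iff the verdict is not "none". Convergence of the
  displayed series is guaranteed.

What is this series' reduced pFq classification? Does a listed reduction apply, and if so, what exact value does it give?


Prefactor -\frac{6}{5}, argument -\frac{2}{3}: 2F1 with upper {\frac{1}{2}, 7} over lower {\frac{5}{7}}. Verdict: none - this 2F1 at x = -\frac{2}{3} matches no listed pattern, and upper {\frac{1}{2}, 7} holds no stopper.

First insight: x = -\frac{2}{3} and the factorial ratio (prefactor -6/5) (k+a-1)!/(a-1)! is a rising factorial (a)_k.
Ratio: r(k) = -\frac{2}{3} * (k+\frac{1}{2}) (k+7) / [(k+\frac{5}{7}) (k+1)] - rational in k, leading ratio -\frac{2}{3}; with t_0 = -\frac{6}{5}, classification follows.


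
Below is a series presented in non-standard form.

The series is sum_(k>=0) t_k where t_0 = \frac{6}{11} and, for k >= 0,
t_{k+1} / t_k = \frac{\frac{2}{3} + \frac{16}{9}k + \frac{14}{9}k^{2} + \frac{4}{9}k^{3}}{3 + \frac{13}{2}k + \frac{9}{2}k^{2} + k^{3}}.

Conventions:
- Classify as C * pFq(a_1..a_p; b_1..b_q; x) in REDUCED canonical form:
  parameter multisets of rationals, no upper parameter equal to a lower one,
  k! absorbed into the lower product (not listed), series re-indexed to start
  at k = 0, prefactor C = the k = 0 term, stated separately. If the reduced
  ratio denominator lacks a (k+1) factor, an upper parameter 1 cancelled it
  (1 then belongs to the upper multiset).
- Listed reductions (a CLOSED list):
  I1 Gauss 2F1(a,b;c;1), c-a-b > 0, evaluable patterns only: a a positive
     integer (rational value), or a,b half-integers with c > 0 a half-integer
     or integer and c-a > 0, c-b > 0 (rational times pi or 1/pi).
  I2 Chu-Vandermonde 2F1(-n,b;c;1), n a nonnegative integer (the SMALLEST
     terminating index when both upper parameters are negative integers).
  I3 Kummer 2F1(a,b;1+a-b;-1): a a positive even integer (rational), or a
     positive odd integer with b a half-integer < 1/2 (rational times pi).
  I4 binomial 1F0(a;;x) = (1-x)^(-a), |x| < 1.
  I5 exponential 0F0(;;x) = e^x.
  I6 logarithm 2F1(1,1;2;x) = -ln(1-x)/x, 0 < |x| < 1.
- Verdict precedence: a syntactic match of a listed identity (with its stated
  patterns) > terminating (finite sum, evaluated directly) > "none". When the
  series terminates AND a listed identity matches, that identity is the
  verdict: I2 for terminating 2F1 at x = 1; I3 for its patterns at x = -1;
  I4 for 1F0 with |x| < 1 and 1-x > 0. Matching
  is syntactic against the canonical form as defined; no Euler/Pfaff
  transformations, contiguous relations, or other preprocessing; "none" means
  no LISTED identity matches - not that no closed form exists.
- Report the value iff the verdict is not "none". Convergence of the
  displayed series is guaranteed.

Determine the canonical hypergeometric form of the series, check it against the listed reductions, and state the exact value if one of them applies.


x = \frac{4}{9} here; the reduced form reads 2F1, upper {1, 1}, lower {2}, C = \frac{6}{11}. Verdict: this is the logarithmic series (I6) (the logarithm: parameters (1,1;2), x = \frac{4}{9}). Its exact value is \left(-\frac{27}{22}\right) \cdot \ln\left(\frac{5}{9}\right).

Structural cue: t_0 being \frac{6}{11}, the expanded ratio factors over Q; prefactor 6/11, roots give parameters.
Step ratio: r(k) = \frac{4}{9} * (k+1) (k+1) / [(k+2) (k+1)] - rational in k, leading ratio \frac{4}{9}; with t_0 = \frac{6}{11}, classification follows.


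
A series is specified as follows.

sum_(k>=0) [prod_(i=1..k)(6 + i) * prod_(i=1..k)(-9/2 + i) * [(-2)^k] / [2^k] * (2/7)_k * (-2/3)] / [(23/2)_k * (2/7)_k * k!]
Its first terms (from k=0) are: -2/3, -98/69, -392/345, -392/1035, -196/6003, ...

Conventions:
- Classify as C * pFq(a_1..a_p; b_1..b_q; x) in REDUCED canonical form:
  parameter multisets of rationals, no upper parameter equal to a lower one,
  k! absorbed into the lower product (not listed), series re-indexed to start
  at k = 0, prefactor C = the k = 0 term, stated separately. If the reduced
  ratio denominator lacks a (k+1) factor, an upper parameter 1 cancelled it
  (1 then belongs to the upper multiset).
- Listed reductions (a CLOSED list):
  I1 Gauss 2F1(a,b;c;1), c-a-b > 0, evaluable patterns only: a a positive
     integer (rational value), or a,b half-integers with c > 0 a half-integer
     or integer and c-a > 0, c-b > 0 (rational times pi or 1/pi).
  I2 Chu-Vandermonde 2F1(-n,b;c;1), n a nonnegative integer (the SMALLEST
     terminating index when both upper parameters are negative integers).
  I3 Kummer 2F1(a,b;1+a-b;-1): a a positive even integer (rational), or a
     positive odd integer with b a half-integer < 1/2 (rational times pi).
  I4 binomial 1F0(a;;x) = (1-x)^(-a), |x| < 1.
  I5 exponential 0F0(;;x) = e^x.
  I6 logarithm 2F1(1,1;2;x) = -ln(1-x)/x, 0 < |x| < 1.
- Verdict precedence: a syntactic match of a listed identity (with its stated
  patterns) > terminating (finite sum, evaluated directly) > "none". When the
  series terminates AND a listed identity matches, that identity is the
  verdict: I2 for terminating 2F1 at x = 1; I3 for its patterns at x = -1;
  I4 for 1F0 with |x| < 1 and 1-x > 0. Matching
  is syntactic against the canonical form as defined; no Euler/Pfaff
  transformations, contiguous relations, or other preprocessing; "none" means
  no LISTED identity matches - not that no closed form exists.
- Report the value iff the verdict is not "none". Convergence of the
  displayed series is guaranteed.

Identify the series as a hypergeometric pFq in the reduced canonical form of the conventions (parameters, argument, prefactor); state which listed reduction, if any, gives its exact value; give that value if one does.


Structural cue: t_0 = -2/3 here, and the parameter 2/7 appears in both the upper and lower lists and cancels.
Step ratio: r(k) = (-1) * (k-7/2) (k+7) / [(k+23/2) (k+1)] - rational in k. x = (-1); t_0 = -2/3; negate the roots.

Classification (C = -2/3): 2F1 with upper {-7/2, 7}, lower {23/2}, argument x = -1. Verdict at x = -1: the Kummer evaluation I3 matches (x = -1; c = 23/2 equals 1+a-b for upper {-7/2, 7}: listed pattern). Hence: (-4849845/4194304) * pi.


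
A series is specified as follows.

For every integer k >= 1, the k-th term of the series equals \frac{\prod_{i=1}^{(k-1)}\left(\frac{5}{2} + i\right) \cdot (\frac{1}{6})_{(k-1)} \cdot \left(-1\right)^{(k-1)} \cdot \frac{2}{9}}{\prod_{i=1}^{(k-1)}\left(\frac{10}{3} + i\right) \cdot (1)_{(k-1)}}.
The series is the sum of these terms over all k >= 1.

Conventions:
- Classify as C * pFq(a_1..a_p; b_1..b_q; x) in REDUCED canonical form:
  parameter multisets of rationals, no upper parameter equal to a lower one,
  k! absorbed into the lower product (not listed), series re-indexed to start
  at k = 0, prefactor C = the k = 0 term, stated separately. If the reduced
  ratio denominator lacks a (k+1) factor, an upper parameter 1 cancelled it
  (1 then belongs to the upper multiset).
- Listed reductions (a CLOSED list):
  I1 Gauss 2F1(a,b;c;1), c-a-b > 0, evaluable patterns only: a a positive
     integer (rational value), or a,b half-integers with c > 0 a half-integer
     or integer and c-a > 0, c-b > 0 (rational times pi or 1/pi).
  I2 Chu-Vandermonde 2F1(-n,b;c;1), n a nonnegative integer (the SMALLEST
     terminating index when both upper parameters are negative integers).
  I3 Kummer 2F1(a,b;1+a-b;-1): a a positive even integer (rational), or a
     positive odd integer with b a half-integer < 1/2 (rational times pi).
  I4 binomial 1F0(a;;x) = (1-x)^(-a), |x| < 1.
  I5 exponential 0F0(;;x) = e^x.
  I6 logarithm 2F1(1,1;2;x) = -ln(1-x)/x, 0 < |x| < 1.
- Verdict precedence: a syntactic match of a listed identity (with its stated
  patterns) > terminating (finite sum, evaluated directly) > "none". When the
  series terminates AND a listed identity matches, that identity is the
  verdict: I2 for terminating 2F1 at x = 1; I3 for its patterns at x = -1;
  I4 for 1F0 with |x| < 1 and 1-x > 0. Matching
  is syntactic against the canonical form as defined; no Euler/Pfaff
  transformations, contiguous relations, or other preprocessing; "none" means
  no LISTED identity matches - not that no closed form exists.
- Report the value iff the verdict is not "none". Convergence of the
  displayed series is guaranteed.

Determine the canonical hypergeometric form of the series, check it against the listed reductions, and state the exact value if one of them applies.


Key observation: t_0 = \frac{2}{9} here, and (1)_k (C = 2/9, x = -1) is k! itself.
Ratio: r(k) = -1 * (k+\frac{1}{6}) (k+\frac{7}{2}) / [(k+\frac{13}{3}) (k+1)] - rational; roots negated = parameters, x = -1, C = \frac{2}{9}.

At argument -1: a 2F1 with upper {\frac{1}{6}, \frac{7}{2}}, lower {\frac{13}{3}}, scaled by C = \frac{2}{9}. Verdict: none here - no I1-I6 shape fits x = -1 with lower {\frac{13}{3}}.


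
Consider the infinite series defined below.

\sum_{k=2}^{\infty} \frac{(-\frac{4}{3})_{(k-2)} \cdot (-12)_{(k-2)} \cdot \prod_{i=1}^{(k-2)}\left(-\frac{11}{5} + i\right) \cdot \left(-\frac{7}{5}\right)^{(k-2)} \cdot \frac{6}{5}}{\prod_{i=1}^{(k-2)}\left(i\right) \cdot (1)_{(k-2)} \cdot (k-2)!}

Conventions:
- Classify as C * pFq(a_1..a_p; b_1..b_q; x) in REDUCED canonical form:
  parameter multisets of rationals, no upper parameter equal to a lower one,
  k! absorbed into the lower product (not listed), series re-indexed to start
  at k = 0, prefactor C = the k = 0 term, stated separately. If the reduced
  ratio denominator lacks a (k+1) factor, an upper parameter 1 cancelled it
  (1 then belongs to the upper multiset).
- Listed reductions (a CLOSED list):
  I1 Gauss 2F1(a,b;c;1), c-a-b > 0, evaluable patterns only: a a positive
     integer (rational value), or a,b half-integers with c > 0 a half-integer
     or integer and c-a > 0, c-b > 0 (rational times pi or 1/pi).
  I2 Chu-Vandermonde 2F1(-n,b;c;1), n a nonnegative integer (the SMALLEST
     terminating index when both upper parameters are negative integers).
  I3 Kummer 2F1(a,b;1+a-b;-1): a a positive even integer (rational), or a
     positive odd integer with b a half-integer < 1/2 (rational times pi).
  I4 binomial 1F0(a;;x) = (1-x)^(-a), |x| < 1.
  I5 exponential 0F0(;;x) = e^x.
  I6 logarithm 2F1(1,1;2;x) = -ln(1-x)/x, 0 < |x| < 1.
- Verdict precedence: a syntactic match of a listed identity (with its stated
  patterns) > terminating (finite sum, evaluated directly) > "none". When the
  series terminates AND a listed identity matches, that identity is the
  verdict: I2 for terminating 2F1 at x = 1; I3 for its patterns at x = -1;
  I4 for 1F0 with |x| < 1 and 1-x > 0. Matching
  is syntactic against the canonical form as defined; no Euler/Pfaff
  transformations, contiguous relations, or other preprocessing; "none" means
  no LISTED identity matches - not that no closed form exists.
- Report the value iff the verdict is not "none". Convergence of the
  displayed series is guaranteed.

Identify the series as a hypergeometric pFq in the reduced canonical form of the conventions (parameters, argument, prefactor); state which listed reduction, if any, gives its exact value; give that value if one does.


Classification (C = \frac{6}{5}): 3F2 with upper {-12, -\frac{4}{3}, -\frac{6}{5}}, lower {1, 1}, argument x = -\frac{7}{5}. Verdict: terminating at k = 12: the factor (-12)_k kills every later term; summing the 13 survivors is exact. Its exact value is \frac{12961639423321276609018731856}{320723064243793487548828125}.

Structural cue: with t_0 = \frac{6}{5}, the product of the first k integers (C = 6/5) is k!.
Consecutive-term ratio: r(k) = -\frac{7}{5} * (k-12) (k-\frac{4}{3}) (k-\frac{6}{5}) / [(k+1) (k+1) (k+1)] - poly over poly, x = -\frac{7}{5} from leading terms; C = \frac{6}{5} at k = 0.


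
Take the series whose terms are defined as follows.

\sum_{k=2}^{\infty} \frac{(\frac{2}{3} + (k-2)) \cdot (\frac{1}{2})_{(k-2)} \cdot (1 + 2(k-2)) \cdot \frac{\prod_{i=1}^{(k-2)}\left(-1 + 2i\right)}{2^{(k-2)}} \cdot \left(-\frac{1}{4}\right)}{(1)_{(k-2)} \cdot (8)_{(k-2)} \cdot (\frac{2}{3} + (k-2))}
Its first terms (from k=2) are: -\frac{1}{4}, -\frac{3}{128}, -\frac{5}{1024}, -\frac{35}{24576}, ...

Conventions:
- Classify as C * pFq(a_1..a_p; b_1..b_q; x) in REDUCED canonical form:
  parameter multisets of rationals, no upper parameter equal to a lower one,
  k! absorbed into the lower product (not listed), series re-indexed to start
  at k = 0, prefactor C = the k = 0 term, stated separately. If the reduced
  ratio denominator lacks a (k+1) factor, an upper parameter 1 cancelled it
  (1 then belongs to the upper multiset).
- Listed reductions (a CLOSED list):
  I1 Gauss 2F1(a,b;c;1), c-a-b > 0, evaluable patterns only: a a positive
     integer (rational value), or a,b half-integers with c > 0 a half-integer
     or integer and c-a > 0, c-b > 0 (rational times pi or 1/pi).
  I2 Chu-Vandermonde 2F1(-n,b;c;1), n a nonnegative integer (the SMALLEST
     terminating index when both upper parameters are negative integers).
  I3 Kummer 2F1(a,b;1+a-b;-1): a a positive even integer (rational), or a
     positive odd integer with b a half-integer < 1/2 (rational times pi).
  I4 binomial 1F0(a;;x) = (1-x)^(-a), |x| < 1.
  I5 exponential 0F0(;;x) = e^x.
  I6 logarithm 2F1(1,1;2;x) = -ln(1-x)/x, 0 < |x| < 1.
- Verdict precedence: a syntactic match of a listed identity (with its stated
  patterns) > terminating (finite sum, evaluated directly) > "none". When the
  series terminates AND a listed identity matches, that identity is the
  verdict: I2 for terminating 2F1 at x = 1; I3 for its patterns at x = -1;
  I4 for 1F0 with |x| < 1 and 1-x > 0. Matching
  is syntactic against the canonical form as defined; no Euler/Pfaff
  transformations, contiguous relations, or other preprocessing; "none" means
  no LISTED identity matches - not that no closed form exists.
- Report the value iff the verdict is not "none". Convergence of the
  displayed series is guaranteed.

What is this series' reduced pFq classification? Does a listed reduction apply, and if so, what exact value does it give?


Canonical form: C = -\frac{1}{4} times 2F1 with upper {\frac{1}{2}, \frac{3}{2}}, lower {8}, x = 1. Verdict: the half-integer Gauss pattern (I1) matches (x = 1; upper {\frac{1}{2}, \frac{3}{2}} half-integers, c = 8 in the evaluable pattern). Exact value: \left(-\frac{262144}{297297}\right) / \pi.

The tell: from the first term -\frac{1}{4}: the (2k+1) factor (C = -1/4, x = 1) shifts (1/2)_k to (3/2)_k.
Step ratio: r(k) = 1 * (k+\frac{1}{2}) (k+\frac{3}{2}) / [(k+8) (k+1)] - rational in k. x = 1; t_0 = -\frac{1}{4}; negate the roots.


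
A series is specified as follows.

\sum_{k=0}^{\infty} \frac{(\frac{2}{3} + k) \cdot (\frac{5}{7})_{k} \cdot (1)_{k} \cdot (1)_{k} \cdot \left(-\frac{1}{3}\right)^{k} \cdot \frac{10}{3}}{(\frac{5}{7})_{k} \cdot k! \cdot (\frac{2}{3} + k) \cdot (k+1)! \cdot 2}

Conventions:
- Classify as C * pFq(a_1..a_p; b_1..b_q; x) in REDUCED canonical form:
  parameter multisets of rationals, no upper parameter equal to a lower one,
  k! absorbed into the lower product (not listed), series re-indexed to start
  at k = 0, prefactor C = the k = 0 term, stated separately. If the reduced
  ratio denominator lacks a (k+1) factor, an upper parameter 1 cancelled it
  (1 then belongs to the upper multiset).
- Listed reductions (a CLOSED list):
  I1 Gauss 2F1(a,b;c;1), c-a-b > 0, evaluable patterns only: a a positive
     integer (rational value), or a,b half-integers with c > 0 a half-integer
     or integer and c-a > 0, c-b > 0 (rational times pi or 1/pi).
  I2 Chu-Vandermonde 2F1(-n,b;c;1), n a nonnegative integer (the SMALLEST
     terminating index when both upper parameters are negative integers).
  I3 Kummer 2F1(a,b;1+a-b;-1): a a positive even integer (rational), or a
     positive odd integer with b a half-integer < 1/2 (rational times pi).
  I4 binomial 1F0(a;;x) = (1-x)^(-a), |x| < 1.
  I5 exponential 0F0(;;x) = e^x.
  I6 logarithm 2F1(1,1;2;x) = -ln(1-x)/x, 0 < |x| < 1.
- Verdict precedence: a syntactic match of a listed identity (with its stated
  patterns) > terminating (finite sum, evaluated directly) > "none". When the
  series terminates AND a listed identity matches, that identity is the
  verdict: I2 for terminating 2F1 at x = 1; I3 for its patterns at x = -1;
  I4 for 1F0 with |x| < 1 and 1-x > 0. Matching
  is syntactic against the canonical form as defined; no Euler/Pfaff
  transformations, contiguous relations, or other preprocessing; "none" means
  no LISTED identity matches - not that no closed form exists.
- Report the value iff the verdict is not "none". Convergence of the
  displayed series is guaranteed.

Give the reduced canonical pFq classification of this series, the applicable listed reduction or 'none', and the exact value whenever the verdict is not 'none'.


Classification (C = \frac{5}{3}): 2F1 with upper {1, 1}, lower {2}, argument x = -\frac{1}{3}. Verdict: this is the logarithmic series (I6) (the logarithm: parameters (1,1;2), x = -\frac{1}{3}). Sum: 5 \cdot \ln\left(\frac{4}{3}\right).

Key observation: with t_0 = \frac{5}{3}, the parameter 5/7 appears in both the upper and lower lists and cancels (alongside the other common factor).
Ratio: r(k) = -\frac{1}{3} * (k+1) (k+1) / [(k+2) (k+1)] - rational in k. x = -\frac{1}{3}; t_0 = \frac{5}{3}; negate the roots.
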